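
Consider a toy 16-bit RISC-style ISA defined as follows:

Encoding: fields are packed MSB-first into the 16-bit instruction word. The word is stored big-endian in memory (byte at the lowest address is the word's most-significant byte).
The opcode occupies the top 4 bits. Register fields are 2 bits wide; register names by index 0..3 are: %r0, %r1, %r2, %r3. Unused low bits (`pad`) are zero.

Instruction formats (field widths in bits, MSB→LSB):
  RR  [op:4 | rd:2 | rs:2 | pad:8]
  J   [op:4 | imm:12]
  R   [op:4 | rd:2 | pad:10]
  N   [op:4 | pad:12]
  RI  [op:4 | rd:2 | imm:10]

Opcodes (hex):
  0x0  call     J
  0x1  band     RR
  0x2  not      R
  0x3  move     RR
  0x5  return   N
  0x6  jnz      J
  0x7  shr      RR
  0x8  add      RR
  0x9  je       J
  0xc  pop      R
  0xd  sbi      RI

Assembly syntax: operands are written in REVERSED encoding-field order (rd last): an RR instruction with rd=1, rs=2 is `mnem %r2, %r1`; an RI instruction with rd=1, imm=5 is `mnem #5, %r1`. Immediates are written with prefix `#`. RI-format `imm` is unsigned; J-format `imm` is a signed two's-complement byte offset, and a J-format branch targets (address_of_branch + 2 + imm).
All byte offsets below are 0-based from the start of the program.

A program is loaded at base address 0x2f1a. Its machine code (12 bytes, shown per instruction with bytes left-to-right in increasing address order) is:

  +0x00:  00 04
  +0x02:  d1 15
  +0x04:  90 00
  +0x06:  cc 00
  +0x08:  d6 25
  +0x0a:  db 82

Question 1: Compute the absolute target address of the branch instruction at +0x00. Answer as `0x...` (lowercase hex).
0x2f20

off 0x00: read 00 04 as big → 0x0004
  opcode bits[15:12]=0x0: call/J
  imm@[11:0]=0x4 ⇒ #4
  target = base 0x2f1a + off 0x00 + 2 + imm 4 = 0x2f20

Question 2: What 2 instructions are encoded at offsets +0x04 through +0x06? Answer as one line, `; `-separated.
je #0; pop %r3

+0x04: 90 00 ⇒ word 0x9000 (big)
  opcode bits[15:12]=0x9: je/J
  imm@[11:0]=0x0 ⇒ #0
+0x06: cc 00 ⇒ word 0xcc00 (big)
  opcode bits[15:12]=0xc: pop/R
  rd@[11:10]=0x3 ⇒ %r3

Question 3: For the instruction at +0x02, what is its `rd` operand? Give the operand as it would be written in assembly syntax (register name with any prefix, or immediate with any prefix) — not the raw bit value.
%r0

[02] d1 15 → 0xd115
  op=0xd115>>12=0xd ⇒ sbi (RI)
  rd@[11:10]=0x0 ⇒ %r0
  imm@[9:0]=0x115 ⇒ #277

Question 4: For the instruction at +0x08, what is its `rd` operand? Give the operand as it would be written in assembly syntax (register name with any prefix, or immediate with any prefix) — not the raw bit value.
@+08  big-endian(d6 25) = 0xd625
  op=0xd625>>12=0xd ⇒ sbi (RI)
  rd: (w>>10)&0x3=0x1 → %r1
  imm: (w>>0)&0x3ff=0x225 → #549

%r1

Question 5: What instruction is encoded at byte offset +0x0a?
sbi #898, %r2

off 0x0a: read db 82 as big → 0xdb82
  op=0xdb82>>12=0xd ⇒ sbi (RI)
  rd: (w>>10)&0x3=0x2 → %r2
  imm: (w>>0)&0x3ff=0x382 → #898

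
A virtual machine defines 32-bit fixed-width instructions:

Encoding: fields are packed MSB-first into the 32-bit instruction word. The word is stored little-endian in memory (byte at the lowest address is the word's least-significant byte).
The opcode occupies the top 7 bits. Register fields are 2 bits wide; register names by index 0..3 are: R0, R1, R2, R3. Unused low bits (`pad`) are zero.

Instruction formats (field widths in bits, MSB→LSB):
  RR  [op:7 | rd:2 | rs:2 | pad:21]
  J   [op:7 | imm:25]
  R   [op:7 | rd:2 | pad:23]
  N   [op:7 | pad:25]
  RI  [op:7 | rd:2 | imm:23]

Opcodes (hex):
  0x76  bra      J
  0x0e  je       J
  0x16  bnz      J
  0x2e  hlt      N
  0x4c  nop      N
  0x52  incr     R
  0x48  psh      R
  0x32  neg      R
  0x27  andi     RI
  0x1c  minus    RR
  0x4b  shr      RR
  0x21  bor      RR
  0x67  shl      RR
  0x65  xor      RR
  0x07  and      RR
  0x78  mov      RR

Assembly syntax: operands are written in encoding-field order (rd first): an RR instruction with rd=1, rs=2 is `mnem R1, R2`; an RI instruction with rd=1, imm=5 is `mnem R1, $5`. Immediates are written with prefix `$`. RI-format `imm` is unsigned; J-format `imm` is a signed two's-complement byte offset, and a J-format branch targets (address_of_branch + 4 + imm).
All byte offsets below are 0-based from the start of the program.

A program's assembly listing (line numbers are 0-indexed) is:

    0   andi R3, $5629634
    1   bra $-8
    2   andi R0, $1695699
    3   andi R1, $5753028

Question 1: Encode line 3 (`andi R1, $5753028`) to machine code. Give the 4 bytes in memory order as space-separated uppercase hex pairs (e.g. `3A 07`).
line 3 (andi): pack op=0x27:7|rd=1:2|imm=5753028:23 = 0x4ed7c8c4; little→ c4 c8 d7 4e

C4 C8 D7 4E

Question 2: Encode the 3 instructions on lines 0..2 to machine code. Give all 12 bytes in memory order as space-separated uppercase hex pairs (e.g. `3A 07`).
C2 E6 D5 4F F8 FF FF ED D3 DF 19 4E

L0: andi op=0x27:7|rd=3:2|imm=5629634:23 ⇒ 0x4fd5e6c2 ⇒ little c2 e6 d5 4f
L1: bra op=0x76:7|imm=-8:25 ⇒ 0xedfffff8 ⇒ little f8 ff ff ed
L2: andi op=0x27:7|rd=0:2|imm=1695699:23 ⇒ 0x4e19dfd3 ⇒ little d3 df 19 4e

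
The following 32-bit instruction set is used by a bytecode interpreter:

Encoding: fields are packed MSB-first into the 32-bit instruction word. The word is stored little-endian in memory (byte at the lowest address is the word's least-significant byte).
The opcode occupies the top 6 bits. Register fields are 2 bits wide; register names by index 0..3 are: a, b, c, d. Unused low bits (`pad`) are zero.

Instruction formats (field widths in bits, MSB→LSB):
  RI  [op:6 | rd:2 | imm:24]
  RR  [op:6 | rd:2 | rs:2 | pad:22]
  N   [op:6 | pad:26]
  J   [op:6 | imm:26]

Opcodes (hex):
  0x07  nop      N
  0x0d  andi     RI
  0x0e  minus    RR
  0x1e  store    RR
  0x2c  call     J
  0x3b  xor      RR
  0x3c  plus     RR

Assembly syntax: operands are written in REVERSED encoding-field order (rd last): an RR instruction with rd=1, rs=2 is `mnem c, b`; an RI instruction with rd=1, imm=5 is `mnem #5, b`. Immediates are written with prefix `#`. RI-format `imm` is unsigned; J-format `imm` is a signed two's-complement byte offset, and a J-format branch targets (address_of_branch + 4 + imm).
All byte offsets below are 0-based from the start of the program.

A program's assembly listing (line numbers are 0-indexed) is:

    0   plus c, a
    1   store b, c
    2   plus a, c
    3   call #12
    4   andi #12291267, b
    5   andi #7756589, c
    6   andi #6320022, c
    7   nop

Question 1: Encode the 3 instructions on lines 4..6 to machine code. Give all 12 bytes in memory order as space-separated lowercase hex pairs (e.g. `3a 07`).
line 4 (andi): pack op=0xd:6|rd=1:2|imm=12291267:24 = 0x35bb8cc3; little→ c3 8c bb 35
line 5 (andi): pack op=0xd:6|rd=2:2|imm=7756589:24 = 0x36765b2d; little→ 2d 5b 76 36
line 6 (andi): pack op=0xd:6|rd=2:2|imm=6320022:24 = 0x36606f96; little→ 96 6f 60 36

c3 8c bb 35 2d 5b 76 36 96 6f 60 36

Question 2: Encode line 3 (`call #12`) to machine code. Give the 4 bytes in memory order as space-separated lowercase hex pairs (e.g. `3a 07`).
0c 00 00 b0

L3: call op=0x2c:6|imm=12:26 ⇒ 0xb000000c ⇒ little 0c 00 00 b0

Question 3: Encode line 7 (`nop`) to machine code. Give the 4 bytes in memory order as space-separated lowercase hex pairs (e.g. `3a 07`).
00 00 00 1c

7. nop fields op=0x7:6|pad=0:26 → word 1c000000h → 00 00 00 1c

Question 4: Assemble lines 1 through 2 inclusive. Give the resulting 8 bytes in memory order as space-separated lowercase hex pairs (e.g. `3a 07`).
1. store fields op=0x1e:6|rd=2:2|rs=1:2|pad=0:22 → word 7a400000h → 00 00 40 7a
2. plus fields op=0x3c:6|rd=2:2|rs=0:2|pad=0:22 → word f2000000h → 00 00 00 f2

00 00 40 7a 00 00 00 f2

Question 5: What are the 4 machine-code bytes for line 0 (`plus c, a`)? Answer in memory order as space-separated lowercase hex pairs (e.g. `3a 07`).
line 0 (plus): pack op=0x3c:6|rd=0:2|rs=2:2|pad=0:22 = 0xf0800000; little→ 00 00 80 f0

00 00 80 f0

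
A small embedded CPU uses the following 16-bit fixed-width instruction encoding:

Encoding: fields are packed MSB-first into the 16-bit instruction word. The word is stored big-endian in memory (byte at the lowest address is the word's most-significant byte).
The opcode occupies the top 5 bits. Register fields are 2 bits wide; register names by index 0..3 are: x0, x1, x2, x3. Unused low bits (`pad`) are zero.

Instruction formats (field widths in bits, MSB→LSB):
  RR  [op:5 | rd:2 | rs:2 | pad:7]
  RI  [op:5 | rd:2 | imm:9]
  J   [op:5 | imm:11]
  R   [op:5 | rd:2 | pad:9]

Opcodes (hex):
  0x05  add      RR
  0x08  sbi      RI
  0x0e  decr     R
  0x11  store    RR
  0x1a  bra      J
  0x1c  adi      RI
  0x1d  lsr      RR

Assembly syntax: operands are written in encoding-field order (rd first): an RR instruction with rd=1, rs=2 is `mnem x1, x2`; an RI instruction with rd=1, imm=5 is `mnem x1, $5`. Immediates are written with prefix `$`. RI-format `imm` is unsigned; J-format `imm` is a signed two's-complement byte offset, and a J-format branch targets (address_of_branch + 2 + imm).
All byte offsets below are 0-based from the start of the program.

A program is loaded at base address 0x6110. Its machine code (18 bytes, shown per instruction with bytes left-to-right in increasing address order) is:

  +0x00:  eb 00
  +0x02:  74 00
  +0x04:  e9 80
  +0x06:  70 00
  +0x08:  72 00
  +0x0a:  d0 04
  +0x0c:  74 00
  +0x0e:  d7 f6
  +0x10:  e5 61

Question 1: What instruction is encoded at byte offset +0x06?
decr x0

+0x06: 70 00 ⇒ word 0x7000 (big)
  op=0x7000>>11=0xe ⇒ decr (R)
  rd@[10:9]=0x0 ⇒ x0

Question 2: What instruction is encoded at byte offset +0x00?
lsr x1, x2

off 0x00: read eb 00 as big → 0xeb00
  top 5b → 0x1d → lsr [RR]
  rd: (w>>9)&0x3=0x1 → x1
  rs: (w>>7)&0x3=0x2 → x2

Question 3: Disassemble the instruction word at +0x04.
@+04  big-endian(e9 80) = 0xe980
  opcode bits[15:11]=0x1d: lsr/RR
  [10:9] rd=0 = x0
  [8:7] rs=3 = x3

lsr x0, x3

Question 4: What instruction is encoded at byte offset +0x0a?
@+0a  big-endian(d0 04) = 0xd004
  opcode bits[15:11]=0x1a: bra/J
  [10:0] imm=4 = $4

bra $4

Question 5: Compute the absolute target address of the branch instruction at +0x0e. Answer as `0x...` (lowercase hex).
0x6116

@+0e  big-endian(d7 f6) = 0xd7f6
  opcode bits[15:11]=0x1a: bra/J
  [10:0] imm=2038 (s11→-10) = $-10
  target = base 0x6110 + off 0x0e + 2 + imm -10 = 0x6116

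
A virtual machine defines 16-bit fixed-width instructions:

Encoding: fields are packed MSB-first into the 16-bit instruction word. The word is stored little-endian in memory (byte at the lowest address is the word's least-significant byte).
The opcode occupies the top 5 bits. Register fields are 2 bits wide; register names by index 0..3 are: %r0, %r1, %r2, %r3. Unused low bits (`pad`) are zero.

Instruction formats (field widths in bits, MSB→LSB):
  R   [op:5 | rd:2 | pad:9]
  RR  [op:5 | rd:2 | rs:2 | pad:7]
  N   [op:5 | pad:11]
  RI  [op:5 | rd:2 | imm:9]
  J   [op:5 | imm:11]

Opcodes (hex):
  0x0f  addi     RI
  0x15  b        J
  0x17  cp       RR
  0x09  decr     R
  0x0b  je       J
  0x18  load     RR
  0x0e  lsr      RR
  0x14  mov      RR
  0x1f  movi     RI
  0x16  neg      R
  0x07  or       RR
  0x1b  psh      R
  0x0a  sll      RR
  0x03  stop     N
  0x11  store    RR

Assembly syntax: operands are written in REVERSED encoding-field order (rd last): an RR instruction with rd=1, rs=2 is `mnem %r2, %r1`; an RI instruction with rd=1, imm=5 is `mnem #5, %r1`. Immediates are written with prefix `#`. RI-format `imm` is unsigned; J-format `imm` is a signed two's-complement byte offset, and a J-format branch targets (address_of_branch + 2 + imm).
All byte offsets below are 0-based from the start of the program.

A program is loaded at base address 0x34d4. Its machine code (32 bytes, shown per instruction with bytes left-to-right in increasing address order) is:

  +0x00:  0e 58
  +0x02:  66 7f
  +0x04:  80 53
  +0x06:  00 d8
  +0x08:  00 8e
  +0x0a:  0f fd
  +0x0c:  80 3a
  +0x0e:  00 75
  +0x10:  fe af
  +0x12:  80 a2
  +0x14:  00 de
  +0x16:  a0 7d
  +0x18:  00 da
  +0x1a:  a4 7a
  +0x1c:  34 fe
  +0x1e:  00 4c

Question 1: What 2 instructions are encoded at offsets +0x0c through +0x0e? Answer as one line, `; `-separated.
or %r1, %r1; lsr %r2, %r2

off 0x0c: read 80 3a as little → 0x3a80
  top 5b → 0x7 → or [RR]
  rd: (w>>9)&0x3=0x1 → %r1
  rs: (w>>7)&0x3=0x1 → %r1
off 0x0e: read 00 75 as little → 0x7500
  top 5b → 0xe → lsr [RR]
  rd: (w>>9)&0x3=0x2 → %r2
  rs: (w>>7)&0x3=0x2 → %r2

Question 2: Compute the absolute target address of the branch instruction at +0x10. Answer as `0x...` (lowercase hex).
0x34e4

@+10  little-endian(fe af) = 0xaffe
  op=0xaffe>>11=0x15 ⇒ b (J)
  [10:0] imm=2046 (s11→-2) = #-2
  target = base 0x34d4 + off 0x10 + 2 + imm -2 = 0x34e4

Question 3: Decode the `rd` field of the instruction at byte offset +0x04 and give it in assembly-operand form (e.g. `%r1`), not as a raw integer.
%r1

[04] 80 53 → 0x5380
  op=0x5380>>11=0xa ⇒ sll (RR)
  rd@[10:9]=0x1 ⇒ %r1
  rs@[8:7]=0x3 ⇒ %r3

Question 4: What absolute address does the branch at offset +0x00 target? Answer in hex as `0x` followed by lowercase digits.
0x34e4

off 0x00: read 0e 58 as little → 0x580e
  opcode bits[15:11]=0xb: je/J
  imm: (w>>0)&0x7ff=0xe → #14
  target = base 0x34d4 + off 0x00 + 2 + imm 14 = 0x34e4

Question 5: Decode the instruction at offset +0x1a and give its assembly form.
addi #164, %r1

@+1a  little-endian(a4 7a) = 0x7aa4
  opcode bits[15:11]=0xf: addi/RI
  [10:9] rd=1 = %r1
  [8:0] imm=164 = #164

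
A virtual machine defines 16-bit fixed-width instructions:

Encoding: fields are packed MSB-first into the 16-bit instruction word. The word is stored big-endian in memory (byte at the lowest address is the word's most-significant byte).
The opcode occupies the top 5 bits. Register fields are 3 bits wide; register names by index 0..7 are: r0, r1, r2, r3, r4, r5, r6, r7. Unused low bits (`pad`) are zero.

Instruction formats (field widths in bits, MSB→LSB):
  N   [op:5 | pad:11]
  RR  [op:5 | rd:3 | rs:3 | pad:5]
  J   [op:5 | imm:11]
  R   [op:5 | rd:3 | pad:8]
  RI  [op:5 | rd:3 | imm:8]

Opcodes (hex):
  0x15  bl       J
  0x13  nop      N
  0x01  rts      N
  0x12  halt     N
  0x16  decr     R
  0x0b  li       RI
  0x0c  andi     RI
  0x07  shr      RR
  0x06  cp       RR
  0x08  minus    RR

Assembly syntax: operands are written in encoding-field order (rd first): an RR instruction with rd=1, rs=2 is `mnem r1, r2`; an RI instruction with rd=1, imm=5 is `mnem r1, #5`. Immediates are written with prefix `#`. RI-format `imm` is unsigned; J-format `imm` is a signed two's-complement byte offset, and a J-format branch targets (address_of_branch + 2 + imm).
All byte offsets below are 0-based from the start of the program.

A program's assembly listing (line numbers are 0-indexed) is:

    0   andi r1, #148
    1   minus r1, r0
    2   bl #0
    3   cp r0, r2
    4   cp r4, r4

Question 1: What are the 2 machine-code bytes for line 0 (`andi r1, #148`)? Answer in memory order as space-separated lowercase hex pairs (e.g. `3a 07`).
L0: andi op=0xc:5|rd=1:3|imm=148:8 ⇒ 0x6194 ⇒ big 61 94

61 94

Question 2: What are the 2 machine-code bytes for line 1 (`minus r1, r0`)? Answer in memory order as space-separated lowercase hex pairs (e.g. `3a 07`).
41 00

1. minus fields op=0x8:5|rd=1:3|rs=0:3|pad=0:5 → word 4100h → 41 00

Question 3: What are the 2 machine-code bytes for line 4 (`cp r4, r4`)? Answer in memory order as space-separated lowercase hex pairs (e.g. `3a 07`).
4. cp fields op=0x6:5|rd=4:3|rs=4:3|pad=0:5 → word 3480h → 34 80

34 80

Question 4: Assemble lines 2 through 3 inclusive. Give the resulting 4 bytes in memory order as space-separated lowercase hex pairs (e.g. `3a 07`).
L2: bl op=0x15:5|imm=0:11 ⇒ 0xa800 ⇒ big a8 00
L3: cp op=0x6:5|rd=0:3|rs=2:3|pad=0:5 ⇒ 0x3040 ⇒ big 30 40

a8 00 30 40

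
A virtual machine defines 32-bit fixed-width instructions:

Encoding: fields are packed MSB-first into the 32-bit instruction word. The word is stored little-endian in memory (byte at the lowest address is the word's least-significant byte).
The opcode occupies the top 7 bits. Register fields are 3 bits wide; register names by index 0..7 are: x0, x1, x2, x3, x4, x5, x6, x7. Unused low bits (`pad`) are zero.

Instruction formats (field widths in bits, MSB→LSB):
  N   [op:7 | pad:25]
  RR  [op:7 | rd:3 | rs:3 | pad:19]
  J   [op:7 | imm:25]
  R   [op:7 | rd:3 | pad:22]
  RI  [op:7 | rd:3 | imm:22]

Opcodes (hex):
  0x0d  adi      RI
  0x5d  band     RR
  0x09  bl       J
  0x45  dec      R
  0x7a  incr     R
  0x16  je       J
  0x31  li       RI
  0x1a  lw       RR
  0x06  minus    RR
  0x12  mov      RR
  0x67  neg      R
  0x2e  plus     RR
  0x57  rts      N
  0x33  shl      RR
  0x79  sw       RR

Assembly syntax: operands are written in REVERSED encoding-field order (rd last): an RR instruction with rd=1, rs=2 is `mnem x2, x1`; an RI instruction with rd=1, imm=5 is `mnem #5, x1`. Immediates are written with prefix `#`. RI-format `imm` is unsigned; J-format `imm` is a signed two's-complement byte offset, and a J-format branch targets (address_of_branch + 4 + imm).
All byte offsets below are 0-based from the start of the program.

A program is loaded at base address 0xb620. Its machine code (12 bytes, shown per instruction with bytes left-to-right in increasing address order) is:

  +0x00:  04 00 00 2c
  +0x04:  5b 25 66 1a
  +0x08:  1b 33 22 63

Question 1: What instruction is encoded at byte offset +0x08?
li #2241307, x4

[08] 1b 33 22 63 → 0x6322331b
  op=0x6322331b>>25=0x31 ⇒ li (RI)
  rd: (w>>22)&0x7=0x4 → x4
  imm: (w>>0)&0x3fffff=0x22331b → #2241307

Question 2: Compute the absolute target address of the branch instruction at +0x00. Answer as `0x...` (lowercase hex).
@+00  little-endian(04 00 00 2c) = 0x2c000004
  opcode bits[31:25]=0x16: je/J
  imm: (w>>0)&0x1ffffff=0x4 → #4
  target = base 0xb620 + off 0x00 + 4 + imm 4 = 0xb628

0xb628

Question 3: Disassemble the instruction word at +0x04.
adi #2499931, x1

@+04  little-endian(5b 25 66 1a) = 0x1a66255b
  opcode bits[31:25]=0xd: adi/RI
  rd@[24:22]=0x1 ⇒ x1
  imm@[21:0]=0x26255b ⇒ #2499931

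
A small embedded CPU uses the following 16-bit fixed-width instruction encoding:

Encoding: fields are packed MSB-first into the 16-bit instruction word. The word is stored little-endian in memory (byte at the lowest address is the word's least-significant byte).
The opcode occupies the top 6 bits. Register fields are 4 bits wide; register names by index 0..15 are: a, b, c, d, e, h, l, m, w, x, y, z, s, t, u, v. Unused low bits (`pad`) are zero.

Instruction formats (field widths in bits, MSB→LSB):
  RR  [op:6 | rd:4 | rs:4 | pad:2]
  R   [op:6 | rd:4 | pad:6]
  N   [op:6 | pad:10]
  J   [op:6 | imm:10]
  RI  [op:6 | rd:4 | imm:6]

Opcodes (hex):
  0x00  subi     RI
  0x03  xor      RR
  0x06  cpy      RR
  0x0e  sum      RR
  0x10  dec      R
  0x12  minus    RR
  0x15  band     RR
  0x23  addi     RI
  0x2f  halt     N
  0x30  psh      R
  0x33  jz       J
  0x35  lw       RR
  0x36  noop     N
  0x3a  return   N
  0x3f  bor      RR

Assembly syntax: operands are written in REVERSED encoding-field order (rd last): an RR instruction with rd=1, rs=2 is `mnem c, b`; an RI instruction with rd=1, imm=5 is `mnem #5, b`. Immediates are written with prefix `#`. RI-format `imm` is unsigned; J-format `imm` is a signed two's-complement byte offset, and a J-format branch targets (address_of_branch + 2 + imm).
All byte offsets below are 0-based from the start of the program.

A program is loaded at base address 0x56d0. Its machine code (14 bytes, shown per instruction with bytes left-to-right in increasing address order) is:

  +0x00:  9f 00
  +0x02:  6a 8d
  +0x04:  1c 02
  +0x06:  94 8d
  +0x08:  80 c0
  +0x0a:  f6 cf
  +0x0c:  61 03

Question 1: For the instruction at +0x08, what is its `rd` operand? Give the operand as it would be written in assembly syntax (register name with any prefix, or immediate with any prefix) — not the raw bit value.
c

[08] 80 c0 → 0xc080
  op=0xc080>>10=0x30 ⇒ psh (R)
  [9:6] rd=2 = c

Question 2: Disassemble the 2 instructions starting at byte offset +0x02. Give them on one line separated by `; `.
[02] 6a 8d → 0x8d6a
  opcode bits[15:10]=0x23: addi/RI
  [9:6] rd=5 = h
  [5:0] imm=42 = #42
[04] 1c 02 → 0x021c
  opcode bits[15:10]=0x0: subi/RI
  [9:6] rd=8 = w
  [5:0] imm=28 = #28

addi #42, h; subi #28, w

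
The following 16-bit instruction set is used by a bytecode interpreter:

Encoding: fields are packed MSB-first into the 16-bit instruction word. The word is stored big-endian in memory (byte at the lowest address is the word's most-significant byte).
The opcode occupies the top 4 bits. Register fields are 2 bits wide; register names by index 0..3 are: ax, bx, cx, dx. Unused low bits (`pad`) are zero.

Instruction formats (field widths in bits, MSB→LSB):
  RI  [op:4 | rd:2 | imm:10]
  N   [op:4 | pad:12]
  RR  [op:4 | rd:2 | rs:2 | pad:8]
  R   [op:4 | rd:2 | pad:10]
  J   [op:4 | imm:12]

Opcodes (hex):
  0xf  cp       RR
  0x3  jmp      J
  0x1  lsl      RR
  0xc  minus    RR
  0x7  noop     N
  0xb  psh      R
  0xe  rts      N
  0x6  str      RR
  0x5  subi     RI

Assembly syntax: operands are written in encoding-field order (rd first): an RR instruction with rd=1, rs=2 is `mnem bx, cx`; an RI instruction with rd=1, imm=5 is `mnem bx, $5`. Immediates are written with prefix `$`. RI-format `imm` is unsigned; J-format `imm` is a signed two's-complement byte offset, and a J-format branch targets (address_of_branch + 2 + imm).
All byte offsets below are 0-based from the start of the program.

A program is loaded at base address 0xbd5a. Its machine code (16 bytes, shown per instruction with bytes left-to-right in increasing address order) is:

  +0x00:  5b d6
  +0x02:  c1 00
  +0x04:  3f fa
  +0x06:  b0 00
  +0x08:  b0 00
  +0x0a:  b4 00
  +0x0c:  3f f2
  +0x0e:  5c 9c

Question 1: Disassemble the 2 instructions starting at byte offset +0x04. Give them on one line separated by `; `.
jmp $-6; psh ax

+0x04: 3f fa ⇒ word 0x3ffa (big)
  top 4b → 0x3 → jmp [J]
  imm: (w>>0)&0xfff=0xffa (s12→-6) → $-6
+0x06: b0 00 ⇒ word 0xb000 (big)
  top 4b → 0xb → psh [R]
  rd: (w>>10)&0x3=0x0 → ax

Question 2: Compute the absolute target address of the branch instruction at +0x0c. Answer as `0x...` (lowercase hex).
0xbd5a

off 0x0c: read 3f f2 as big → 0x3ff2
  op=0x3ff2>>12=0x3 ⇒ jmp (J)
  imm: (w>>0)&0xfff=0xff2 (s12→-14) → $-14
  target = base 0xbd5a + off 0x0c + 2 + imm -14 = 0xbd5a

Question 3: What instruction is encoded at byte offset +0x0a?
+0x0a: b4 00 ⇒ word 0xb400 (big)
  opcode bits[15:12]=0xb: psh/R
  rd: (w>>10)&0x3=0x1 → bx

psh bx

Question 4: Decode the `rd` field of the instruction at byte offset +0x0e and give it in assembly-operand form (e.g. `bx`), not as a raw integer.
dx

+0x0e: 5c 9c ⇒ word 0x5c9c (big)
  opcode bits[15:12]=0x5: subi/RI
  rd: (w>>10)&0x3=0x3 → dx
  imm: (w>>0)&0x3ff=0x9c → $156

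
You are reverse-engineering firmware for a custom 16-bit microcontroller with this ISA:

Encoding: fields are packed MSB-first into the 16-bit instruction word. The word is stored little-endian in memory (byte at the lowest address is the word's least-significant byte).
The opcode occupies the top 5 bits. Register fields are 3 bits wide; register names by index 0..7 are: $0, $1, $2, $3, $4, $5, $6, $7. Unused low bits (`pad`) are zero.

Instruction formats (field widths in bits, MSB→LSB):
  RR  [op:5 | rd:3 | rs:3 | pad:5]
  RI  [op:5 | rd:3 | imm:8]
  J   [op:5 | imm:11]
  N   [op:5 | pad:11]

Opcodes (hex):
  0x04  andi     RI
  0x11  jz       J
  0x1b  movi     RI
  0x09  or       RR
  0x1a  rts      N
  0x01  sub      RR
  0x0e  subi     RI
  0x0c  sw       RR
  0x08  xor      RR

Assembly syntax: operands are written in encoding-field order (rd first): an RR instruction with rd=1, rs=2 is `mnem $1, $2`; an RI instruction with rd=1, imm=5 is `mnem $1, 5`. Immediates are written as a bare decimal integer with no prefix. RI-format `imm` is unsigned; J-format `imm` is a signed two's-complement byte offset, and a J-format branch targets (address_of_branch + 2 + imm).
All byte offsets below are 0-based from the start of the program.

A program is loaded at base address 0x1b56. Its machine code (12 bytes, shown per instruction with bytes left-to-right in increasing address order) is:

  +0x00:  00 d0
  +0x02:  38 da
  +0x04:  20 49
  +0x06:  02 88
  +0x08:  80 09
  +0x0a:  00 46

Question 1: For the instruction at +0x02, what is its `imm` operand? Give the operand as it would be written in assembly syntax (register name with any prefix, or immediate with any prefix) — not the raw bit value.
56

[02] 38 da → 0xda38
  top 5b → 0x1b → movi [RI]
  [10:8] rd=2 = $2
  [7:0] imm=56 = 56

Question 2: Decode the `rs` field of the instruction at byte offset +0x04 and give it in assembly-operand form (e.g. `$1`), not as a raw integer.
off 0x04: read 20 49 as little → 0x4920
  op=0x4920>>11=0x9 ⇒ or (RR)
  [10:8] rd=1 = $1
  [7:5] rs=1 = $1

$1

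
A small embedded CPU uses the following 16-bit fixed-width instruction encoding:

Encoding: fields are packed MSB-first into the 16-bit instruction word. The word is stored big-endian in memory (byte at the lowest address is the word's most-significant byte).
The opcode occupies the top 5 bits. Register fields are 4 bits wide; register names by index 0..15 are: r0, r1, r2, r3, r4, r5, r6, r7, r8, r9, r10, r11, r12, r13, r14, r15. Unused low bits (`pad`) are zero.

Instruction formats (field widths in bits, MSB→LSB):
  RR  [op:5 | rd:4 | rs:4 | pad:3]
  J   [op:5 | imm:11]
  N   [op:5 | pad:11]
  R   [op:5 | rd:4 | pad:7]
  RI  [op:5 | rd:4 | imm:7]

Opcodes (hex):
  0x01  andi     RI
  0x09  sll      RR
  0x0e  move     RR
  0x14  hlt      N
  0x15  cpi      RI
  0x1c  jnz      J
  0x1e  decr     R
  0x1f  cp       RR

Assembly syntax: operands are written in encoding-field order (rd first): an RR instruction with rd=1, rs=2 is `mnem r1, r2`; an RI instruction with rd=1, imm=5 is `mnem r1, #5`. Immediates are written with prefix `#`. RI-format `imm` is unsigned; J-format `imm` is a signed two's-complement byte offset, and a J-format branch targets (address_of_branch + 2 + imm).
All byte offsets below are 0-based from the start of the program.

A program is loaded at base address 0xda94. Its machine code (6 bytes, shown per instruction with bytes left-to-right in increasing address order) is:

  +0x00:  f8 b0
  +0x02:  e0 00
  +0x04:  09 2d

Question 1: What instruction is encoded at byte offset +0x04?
andi r2, #45

[04] 09 2d → 0x092d
  opcode bits[15:11]=0x1: andi/RI
  rd: (w>>7)&0xf=0x2 → r2
  imm: (w>>0)&0x7f=0x2d → #45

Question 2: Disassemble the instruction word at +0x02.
jnz #0

off 0x02: read e0 00 as big → 0xe000
  opcode bits[15:11]=0x1c: jnz/J
  imm@[10:0]=0x0 ⇒ #0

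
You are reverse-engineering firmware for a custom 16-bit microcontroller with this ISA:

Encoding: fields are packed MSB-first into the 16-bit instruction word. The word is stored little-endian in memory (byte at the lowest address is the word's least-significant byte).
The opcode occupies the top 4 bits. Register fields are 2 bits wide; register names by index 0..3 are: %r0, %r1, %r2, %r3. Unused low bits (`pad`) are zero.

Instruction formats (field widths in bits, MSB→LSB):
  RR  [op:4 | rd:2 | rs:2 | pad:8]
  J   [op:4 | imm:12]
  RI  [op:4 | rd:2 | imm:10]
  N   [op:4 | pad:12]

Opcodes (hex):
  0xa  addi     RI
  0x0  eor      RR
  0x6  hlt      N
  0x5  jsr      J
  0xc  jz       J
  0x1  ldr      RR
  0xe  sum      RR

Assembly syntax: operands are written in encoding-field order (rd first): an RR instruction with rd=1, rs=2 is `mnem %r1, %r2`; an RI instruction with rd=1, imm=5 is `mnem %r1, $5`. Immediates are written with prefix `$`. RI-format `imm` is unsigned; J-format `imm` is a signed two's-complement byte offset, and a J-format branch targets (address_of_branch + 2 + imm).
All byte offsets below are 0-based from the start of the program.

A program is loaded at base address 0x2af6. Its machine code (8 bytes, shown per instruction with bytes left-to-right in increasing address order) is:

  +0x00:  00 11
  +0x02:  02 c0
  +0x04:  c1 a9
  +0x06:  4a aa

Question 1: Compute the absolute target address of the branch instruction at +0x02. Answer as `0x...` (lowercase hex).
+0x02: 02 c0 ⇒ word 0xc002 (little)
  opcode bits[15:12]=0xc: jz/J
  imm@[11:0]=0x2 ⇒ $2
  target = base 0x2af6 + off 0x02 + 2 + imm 2 = 0x2afc

0x2afc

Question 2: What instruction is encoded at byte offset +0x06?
addi %r2, $586

[06] 4a aa → 0xaa4a
  opcode bits[15:12]=0xa: addi/RI
  [11:10] rd=2 = %r2
  [9:0] imm=586 = $586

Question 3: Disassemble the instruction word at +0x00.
ldr %r0, %r1

@+00  little-endian(00 11) = 0x1100
  opcode bits[15:12]=0x1: ldr/RR
  [11:10] rd=0 = %r0
  [9:8] rs=1 = %r1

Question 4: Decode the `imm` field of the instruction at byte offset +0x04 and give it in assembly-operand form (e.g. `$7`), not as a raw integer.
[04] c1 a9 → 0xa9c1
  op=0xa9c1>>12=0xa ⇒ addi (RI)
  rd: (w>>10)&0x3=0x2 → %r2
  imm: (w>>0)&0x3ff=0x1c1 → $449

$449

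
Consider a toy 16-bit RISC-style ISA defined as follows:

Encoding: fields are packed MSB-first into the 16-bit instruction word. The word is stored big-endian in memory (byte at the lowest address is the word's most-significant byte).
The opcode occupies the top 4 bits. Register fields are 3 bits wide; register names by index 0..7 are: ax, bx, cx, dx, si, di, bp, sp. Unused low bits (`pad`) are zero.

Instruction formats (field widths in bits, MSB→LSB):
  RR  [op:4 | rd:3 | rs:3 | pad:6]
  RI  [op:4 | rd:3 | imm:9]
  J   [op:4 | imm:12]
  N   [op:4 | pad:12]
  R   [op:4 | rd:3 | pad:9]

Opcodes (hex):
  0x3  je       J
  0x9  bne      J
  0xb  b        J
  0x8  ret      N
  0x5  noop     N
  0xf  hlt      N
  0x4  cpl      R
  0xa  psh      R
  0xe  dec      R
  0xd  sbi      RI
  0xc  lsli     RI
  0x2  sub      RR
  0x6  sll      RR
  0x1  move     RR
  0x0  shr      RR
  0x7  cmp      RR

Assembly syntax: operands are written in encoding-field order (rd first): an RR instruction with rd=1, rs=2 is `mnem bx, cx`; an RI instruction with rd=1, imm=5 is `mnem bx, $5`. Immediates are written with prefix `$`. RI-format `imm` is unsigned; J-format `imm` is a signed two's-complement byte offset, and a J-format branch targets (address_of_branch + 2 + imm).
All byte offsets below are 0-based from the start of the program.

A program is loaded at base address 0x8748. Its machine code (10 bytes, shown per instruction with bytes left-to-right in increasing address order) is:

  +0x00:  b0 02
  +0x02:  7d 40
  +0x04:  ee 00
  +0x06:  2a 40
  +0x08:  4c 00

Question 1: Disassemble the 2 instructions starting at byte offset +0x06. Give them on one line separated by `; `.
sub di, bx; cpl bp

off 0x06: read 2a 40 as big → 0x2a40
  op=0x2a40>>12=0x2 ⇒ sub (RR)
  rd@[11:9]=0x5 ⇒ di
  rs@[8:6]=0x1 ⇒ bx
off 0x08: read 4c 00 as big → 0x4c00
  op=0x4c00>>12=0x4 ⇒ cpl (R)
  rd@[11:9]=0x6 ⇒ bp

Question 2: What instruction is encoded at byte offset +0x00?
b $2

[00] b0 02 → 0xb002
  top 4b → 0xb → b [J]
  imm: (w>>0)&0xfff=0x2 → $2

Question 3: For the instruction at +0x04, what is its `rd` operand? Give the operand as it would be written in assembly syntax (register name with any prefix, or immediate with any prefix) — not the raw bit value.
off 0x04: read ee 00 as big → 0xee00
  op=0xee00>>12=0xe ⇒ dec (R)
  rd: (w>>9)&0x7=0x7 → sp

sp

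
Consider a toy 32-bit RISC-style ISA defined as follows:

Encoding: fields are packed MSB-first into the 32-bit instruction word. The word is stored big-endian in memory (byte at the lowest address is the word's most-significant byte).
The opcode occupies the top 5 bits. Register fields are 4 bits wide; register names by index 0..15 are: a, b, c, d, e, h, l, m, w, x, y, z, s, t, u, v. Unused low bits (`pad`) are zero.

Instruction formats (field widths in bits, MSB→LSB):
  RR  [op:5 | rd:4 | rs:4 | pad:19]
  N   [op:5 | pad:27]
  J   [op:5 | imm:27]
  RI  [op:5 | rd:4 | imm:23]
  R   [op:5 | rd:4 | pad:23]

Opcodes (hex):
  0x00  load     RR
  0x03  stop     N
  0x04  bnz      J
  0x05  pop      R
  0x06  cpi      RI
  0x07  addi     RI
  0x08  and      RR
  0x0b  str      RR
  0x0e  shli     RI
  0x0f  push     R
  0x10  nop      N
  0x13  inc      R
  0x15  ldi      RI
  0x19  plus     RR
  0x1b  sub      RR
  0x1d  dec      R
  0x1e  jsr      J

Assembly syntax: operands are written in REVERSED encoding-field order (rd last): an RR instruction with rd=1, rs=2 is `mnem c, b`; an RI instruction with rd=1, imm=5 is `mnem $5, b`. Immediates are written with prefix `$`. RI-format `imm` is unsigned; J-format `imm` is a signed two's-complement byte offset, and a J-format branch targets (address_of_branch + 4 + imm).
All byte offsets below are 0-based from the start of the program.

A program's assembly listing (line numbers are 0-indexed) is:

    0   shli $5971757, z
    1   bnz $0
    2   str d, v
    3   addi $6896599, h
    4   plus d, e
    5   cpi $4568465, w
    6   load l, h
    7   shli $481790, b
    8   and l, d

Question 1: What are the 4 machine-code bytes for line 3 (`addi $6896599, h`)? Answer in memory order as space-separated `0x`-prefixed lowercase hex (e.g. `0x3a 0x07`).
L3: addi op=0x7:5|rd=5:4|imm=6896599:23 ⇒ 0x3ae93bd7 ⇒ big 3a e9 3b d7

0x3a 0xe9 0x3b 0xd7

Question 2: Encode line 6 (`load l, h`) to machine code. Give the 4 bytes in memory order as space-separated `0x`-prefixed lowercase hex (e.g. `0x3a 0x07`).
0x02 0xb0 0x00 0x00

6. load fields op=0x0:5|rd=5:4|rs=6:4|pad=0:19 → word 02b00000h → 02 b0 00 00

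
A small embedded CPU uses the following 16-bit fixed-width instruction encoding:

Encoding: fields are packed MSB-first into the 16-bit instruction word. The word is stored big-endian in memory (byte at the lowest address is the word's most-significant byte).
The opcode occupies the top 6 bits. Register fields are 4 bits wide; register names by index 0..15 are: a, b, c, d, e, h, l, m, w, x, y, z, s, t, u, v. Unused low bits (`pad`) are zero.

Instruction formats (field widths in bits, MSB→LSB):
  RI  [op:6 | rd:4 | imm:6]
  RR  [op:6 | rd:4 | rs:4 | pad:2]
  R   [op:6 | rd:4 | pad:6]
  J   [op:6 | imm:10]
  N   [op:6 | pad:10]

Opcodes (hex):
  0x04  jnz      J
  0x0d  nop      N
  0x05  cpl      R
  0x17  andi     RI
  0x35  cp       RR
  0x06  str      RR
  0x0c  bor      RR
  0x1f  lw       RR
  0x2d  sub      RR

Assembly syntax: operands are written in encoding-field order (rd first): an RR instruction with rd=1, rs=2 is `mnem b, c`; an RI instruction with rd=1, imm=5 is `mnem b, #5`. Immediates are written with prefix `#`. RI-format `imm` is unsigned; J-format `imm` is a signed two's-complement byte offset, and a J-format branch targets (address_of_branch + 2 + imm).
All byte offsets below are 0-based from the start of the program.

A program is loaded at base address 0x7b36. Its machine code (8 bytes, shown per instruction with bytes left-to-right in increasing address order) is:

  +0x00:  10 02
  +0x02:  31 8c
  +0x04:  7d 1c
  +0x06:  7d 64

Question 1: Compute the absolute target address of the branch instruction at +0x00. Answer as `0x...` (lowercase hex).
off 0x00: read 10 02 as big → 0x1002
  top 6b → 0x4 → jnz [J]
  imm: (w>>0)&0x3ff=0x2 → #2
  target = base 0x7b36 + off 0x00 + 2 + imm 2 = 0x7b3a

0x7b3a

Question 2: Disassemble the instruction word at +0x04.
off 0x04: read 7d 1c as big → 0x7d1c
  op=0x7d1c>>10=0x1f ⇒ lw (RR)
  [9:6] rd=4 = e
  [5:2] rs=7 = m

lw e, m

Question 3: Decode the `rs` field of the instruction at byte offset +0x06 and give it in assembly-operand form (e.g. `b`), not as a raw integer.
+0x06: 7d 64 ⇒ word 0x7d64 (big)
  op=0x7d64>>10=0x1f ⇒ lw (RR)
  rd@[9:6]=0x5 ⇒ h
  rs@[5:2]=0x9 ⇒ x

x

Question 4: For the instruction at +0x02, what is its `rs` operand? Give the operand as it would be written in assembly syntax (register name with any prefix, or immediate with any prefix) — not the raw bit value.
+0x02: 31 8c ⇒ word 0x318c (big)
  op=0x318c>>10=0xc ⇒ bor (RR)
  rd: (w>>6)&0xf=0x6 → l
  rs: (w>>2)&0xf=0x3 → d

d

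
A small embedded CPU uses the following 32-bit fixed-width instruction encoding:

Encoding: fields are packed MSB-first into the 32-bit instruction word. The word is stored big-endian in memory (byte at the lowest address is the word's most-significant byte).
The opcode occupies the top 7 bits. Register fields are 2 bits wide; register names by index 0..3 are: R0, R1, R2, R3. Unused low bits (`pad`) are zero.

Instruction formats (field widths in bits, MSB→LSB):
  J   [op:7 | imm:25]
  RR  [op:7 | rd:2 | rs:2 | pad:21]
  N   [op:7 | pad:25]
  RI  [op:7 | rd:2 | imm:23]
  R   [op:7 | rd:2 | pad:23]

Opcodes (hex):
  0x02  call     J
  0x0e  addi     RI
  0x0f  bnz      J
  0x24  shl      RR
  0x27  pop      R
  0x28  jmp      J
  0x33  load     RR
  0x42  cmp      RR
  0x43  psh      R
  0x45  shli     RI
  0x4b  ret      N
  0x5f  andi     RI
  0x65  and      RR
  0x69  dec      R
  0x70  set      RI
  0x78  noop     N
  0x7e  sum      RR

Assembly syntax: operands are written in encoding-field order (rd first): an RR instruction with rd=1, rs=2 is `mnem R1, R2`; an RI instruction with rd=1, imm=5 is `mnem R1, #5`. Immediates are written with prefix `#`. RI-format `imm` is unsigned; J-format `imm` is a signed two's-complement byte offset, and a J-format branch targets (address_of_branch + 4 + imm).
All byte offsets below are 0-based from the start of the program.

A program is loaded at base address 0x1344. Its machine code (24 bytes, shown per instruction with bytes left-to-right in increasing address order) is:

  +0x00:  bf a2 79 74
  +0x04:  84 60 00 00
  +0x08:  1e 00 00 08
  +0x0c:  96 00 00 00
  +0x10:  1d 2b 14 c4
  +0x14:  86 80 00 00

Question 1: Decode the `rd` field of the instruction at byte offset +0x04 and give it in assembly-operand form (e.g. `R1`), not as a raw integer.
R0

@+04  big-endian(84 60 00 00) = 0x84600000
  op=0x84600000>>25=0x42 ⇒ cmp (RR)
  rd@[24:23]=0x0 ⇒ R0
  rs@[22:21]=0x3 ⇒ R3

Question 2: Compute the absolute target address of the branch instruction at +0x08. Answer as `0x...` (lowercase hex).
off 0x08: read 1e 00 00 08 as big → 0x1e000008
  top 7b → 0xf → bnz [J]
  [24:0] imm=8 = #8
  target = base 0x1344 + off 0x08 + 4 + imm 8 = 0x1358

0x1358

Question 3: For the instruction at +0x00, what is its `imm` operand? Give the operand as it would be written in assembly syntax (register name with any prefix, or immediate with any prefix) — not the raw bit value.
+0x00: bf a2 79 74 ⇒ word 0xbfa27974 (big)
  opcode bits[31:25]=0x5f: andi/RI
  [24:23] rd=3 = R3
  [22:0] imm=2259316 = #2259316

#2259316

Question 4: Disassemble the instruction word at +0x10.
addi R2, #2823364

@+10  big-endian(1d 2b 14 c4) = 0x1d2b14c4
  op=0x1d2b14c4>>25=0xe ⇒ addi (RI)
  [24:23] rd=2 = R2
  [22:0] imm=2823364 = #2823364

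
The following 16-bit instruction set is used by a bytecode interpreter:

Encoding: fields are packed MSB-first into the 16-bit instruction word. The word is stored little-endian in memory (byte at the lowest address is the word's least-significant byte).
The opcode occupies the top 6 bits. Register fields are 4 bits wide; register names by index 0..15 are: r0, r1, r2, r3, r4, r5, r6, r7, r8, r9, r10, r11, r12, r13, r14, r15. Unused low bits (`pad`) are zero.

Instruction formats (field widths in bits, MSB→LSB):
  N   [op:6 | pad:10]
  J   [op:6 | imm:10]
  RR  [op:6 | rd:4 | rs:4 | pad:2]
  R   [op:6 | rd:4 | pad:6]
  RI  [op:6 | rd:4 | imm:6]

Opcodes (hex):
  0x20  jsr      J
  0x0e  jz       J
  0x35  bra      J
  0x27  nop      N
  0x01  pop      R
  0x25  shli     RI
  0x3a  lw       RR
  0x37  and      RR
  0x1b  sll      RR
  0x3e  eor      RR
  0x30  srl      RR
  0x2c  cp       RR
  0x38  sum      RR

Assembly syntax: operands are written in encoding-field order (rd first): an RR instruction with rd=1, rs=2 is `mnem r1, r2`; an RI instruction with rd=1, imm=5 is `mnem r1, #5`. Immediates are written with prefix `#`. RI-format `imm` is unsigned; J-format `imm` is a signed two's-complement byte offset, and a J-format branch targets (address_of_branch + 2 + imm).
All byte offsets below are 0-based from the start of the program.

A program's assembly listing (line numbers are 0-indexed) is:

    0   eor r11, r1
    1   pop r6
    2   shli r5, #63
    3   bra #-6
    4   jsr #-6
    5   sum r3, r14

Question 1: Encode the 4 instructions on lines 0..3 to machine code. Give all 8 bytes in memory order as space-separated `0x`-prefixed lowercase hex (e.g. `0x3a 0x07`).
L0: eor op=0x3e:6|rd=11:4|rs=1:4|pad=0:2 ⇒ 0xfac4 ⇒ little c4 fa
L1: pop op=0x1:6|rd=6:4|pad=0:6 ⇒ 0x0580 ⇒ little 80 05
L2: shli op=0x25:6|rd=5:4|imm=63:6 ⇒ 0x957f ⇒ little 7f 95
L3: bra op=0x35:6|imm=-6:10 ⇒ 0xd7fa ⇒ little fa d7

0xc4 0xfa 0x80 0x05 0x7f 0x95 0xfa 0xd7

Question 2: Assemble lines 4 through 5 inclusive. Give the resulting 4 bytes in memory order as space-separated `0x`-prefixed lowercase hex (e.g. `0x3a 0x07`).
line 4 (jsr): pack op=0x20:6|imm=-6:10 = 0x83fa; little→ fa 83
line 5 (sum): pack op=0x38:6|rd=3:4|rs=14:4|pad=0:2 = 0xe0f8; little→ f8 e0

0xfa 0x83 0xf8 0xe0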